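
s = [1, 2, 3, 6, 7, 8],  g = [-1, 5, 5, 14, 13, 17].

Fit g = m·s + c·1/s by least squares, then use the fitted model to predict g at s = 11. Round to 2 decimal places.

ĝ = 23.35

XᵀX·[m, c]ᵀ = Xᵀg reads: 163·m + 6·c = 335;  6·m + (40217/28224)·c = 531/56.
det = 163·(40217/28224) − 6² = 5539307/28224.
m = (335·(40217/28224) − 6·(531/56))/(5539307/28224) = 11866951/5539307; c = (163·(531/56) − 6·335)/(5539307/28224) = -13107528/5539307.
At s = 11: ĝ = (11866951/5539307)·(11) + (-13107528/5539307)·(1/11) = 1422793543/60932377.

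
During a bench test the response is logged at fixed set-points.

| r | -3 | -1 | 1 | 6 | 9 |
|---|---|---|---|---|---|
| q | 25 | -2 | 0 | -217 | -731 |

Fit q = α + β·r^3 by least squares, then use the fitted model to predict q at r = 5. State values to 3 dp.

q̂ = -126.353

The normal equations are: 5·α + 918·β = -925;  918·α + 578828·β = -580444.
Eliminating β: 578828·(row 1) − 918·(row 2) gives 2051416·α = 578828·(-925) − 918·(-580444) = -2568308, so α = -642077/512854.
Then β = ((-580444) − 918·(-642077/512854))/578828 = -1026535/1025708.
At r = 5: q̂ = (-642077/512854)·(1) + (-1026535/1025708)·(125) = -129601029/1025708.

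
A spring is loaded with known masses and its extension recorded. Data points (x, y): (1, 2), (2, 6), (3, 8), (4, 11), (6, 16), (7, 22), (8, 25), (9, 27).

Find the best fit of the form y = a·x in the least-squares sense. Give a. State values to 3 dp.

Entries of AᵀA: Σx·x = 260.
Moment sums: Σx·y = 775.
So AᵀA·[a]ᵀ = Aᵀy: [[260]]·[a]ᵀ = [775]ᵀ.
Hence a = 775 / 260 ≈ 2.98077.

a = 2.981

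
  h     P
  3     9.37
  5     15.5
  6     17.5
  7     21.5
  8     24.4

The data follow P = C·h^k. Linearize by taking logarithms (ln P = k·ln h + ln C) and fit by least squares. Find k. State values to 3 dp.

k = 0.969

Let Y = ln P. Fitting Y = k·ln h + ln C by least squares:
Σln h = 8.5252, Σ(ln h)² = 15.1183, Σln P = 14.1032, Σln h·ln P = 24.6109.
Equations: 15.1183·k + 8.5252·ln C = 24.6109;  8.5252·k + 5·ln C = 14.1032.
Solving (det = 2.9130): k = 0.96884, ln C = 1.16873.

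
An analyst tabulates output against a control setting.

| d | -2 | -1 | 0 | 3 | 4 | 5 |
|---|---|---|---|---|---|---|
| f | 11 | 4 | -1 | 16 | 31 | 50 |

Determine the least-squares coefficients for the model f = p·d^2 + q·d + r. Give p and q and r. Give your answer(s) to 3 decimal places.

p = 2.289, q = -1.338, r = -0.479

Compute the Gram sums: Σd^2·d^2 = 979, Σd^2·d = 207, Σd^2 = 55, Σd·d = 55, Σd = 9, Σ1 = 6.
For Mᵀf: Σd^2·f = 1938, Σd·f = 396, Σf = 111.
So MᵀM·[p, q, r]ᵀ = Mᵀf: [[979, 207, 55]; [207, 55, 9]; [55, 9, 6]]·[p, q, r]ᵀ = [1938, 396, 111]ᵀ.
Row-reducing yields p = 87/38, q = -4221/3154, r = -756/1577.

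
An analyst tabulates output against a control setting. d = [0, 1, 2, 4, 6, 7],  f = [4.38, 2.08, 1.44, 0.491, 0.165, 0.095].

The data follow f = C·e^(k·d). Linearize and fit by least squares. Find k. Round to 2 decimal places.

Linearized form: ln f = k·d + ln C. From the 6 transformed points,
AᵀA = [[106.0000, 20.0000]; [20.0000, 6]], rhs = [-28.6716, -2.2929]ᵀ  (here Σd = 20.0000, Σ(d)² = 106.0000, Σln f = -2.2929, Σd·ln f = -28.6716).
Δ = 106.0000·6 − (20.0000)² = 236.0000; k = (-28.6716·6 − 20.0000·-2.2929)/236.0000 = -0.53462, ln C = (106.0000·-2.2929 − 20.0000·-28.6716)/236.0000 = 1.39992.

k = -0.53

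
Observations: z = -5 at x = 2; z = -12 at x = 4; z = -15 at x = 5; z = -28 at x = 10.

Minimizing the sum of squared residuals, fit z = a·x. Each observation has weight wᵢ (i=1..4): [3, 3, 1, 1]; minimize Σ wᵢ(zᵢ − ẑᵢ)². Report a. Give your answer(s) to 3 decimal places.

a = -2.859

The normal system MᵀWM·[a]ᵀ = MᵀWz is [[185]]·[a]ᵀ = [-529]ᵀ.
Hence a = -529 / 185 ≈ -2.85946.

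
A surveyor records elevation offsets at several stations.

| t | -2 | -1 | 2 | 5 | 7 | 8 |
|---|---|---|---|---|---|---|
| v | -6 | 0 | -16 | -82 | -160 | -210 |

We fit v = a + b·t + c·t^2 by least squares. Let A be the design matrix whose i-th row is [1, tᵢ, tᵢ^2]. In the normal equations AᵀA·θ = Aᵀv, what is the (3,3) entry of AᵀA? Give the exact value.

Row 3 ↔ basis t^2, column 3 ↔ basis t^2, so (AᵀA)_{3,3} = Σᵢ (t^2)·(t^2) = (4)·(4) + (1)·(1) + (4)·(4) + (25)·(25) + (49)·(49) + (64)·(64) = 7155.

7155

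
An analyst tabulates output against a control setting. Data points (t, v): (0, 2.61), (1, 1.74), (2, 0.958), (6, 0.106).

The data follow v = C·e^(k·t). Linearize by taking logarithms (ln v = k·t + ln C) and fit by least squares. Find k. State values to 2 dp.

Taking logs, ln v = k·t + ln C, so regress ln v on t.
AᵀA = [[41.0000, 9.0000]; [9.0000, 4]], rhs = [-12.9978, -0.7740]ᵀ  (here Σt = 9.0000, Σ(t)² = 41.0000, Σln v = -0.7740, Σt·ln v = -12.9978).
Solving (det = 83.0000): k = -0.54247, ln C = 1.02707.

k = -0.54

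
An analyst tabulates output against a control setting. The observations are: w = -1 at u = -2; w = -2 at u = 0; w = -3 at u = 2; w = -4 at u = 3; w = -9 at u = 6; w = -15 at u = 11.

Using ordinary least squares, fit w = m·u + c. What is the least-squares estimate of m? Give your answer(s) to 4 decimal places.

m = -1.1335

AᵀA·[m, c]ᵀ = Aᵀw reads: 174·m + 20·c = -235;  20·m + 6·c = -34.
(Σu·u = 174, Σu = 20, Σ1 = 6, Σu·w = -235, Σw = -34.)
Eliminating c: 6·(row 1) − 20·(row 2) gives 644·m = 6·(-235) − 20·(-34) = -730, so m = -365/322.
Then c = ((-34) − 20·(-365/322))/6 = -304/161.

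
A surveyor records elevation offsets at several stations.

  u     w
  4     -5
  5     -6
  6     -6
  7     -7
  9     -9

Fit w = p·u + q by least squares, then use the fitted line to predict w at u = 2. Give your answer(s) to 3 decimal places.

ŵ = -3.365

The normal system MᵀM·[p, q]ᵀ = Mᵀw is [[207, 31]; [31, 5]]·[p, q]ᵀ = [-216, -33]ᵀ.
Determinant 207·5 − 31² = 74.
p = ((-216)·5 − 31·(-33))/74 = -57/74; q = (207·(-33) − 31·(-216))/74 = -135/74.
At u = 2: ŵ = (-57/74)·(2) + (-135/74)·(1) = -249/74.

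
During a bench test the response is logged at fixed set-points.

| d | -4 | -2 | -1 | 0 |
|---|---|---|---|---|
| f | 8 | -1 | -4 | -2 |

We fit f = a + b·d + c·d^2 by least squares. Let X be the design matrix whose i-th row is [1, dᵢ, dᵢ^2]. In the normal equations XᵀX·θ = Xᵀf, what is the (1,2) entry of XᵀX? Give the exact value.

Row 1 ↔ basis 1, column 2 ↔ basis d, so (XᵀX)_{1,2} = Σᵢ d = (1)·(-4) + (1)·(-2) + (1)·(-1) + (1)·(0) = -7.

-7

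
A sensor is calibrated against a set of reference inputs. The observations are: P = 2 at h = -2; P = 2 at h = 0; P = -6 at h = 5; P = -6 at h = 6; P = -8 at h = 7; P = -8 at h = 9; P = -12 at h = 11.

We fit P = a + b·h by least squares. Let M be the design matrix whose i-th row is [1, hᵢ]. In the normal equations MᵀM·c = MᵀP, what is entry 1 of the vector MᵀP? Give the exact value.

Entry 1 ↔ basis 1, so (MᵀP)_{1} = Σᵢ Pᵢ = (1)·(2) + (1)·(2) + (1)·(-6) + (1)·(-6) + (1)·(-8) + (1)·(-8) + (1)·(-12) = -36.

-36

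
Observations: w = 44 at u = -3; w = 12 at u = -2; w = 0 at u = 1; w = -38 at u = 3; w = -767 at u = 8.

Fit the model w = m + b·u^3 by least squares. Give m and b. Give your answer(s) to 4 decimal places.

m = 1.8767, b = -1.5017

Forming MᵀM = [[5, 505]; [505, 263667]] and Mᵀw = [-749, -395014]ᵀ gives MᵀM·[m, b]ᵀ = Mᵀw.
Eliminating b: 263667·(row 1) − 505·(row 2) gives 1063310·m = 263667·(-749) − 505·(-395014) = 1995487, so m = 1995487/1063310.
Then b = ((-395014) − 505·(1995487/1063310))/263667 = -319365/212662.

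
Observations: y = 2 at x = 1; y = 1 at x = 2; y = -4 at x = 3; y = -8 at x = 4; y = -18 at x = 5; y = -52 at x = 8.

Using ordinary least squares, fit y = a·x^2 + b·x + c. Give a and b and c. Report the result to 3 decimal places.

With design matrix M, MᵀM = [[5075, 737, 119]; [737, 119, 23]; [119, 23, 6]] and Mᵀy = [-3936, -546, -79]ᵀ.
Inverting the 3×3 Gram matrix, [a, b, c]ᵀ = [-119/121, 648/605, 1351/605]ᵀ.

a = -0.983, b = 1.071, c = 2.233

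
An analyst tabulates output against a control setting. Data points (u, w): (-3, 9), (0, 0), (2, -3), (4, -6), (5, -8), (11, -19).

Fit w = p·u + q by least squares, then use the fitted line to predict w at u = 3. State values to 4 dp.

ŵ = -4.1800

Forming AᵀA = [[175, 19]; [19, 6]] and Aᵀw = [-306, -27]ᵀ gives AᵀA·[p, q]ᵀ = Aᵀw.
Eliminating q: 6·(row 1) − 19·(row 2) gives 689·p = 6·(-306) − 19·(-27) = -1323, so p = -1323/689.
Then q = ((-27) − 19·(-1323/689))/6 = 1089/689.
At u = 3: ŵ = (-1323/689)·(3) + (1089/689)·(1) = -2880/689.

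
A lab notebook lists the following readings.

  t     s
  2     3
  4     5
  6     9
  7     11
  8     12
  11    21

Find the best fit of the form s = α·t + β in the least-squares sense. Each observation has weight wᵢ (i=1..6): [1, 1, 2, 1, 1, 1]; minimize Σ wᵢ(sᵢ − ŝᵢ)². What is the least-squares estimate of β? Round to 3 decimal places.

The normal equations are: 326·α + 44·β = 538;  44·α + 7·β = 70.
Determinant 326·7 − 44² = 346.
α = (538·7 − 44·70)/346 = 343/173; β = (326·70 − 44·538)/346 = -426/173.

β = -2.462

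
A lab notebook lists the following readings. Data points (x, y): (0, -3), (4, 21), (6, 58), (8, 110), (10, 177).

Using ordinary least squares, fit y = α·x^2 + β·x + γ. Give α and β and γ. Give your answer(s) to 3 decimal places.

α = 1.976, β = -1.719, γ = -3.147

The normal equations are: 15648·α + 1792·β + 216·γ = 27164;  1792·α + 216·β + 28·γ = 3082;  216·α + 28·β + 5·γ = 363.
Solving the 3×3 system (Gaussian elimination) gives α = 10735/5432, β = -667/388, γ = -2137/679.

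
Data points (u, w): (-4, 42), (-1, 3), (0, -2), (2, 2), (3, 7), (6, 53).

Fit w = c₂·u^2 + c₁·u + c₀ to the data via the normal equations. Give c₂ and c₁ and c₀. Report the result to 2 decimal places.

c₂ = 2.00, c₁ = -2.87, c₀ = -1.58

The normal equations are: 1650·c₂ + 186·c₁ + 66·c₀ = 2654;  186·c₂ + 66·c₁ + 6·c₀ = 172;  66·c₂ + 6·c₁ + 6·c₀ = 105.
(Σu^2·u^2 = 1650, Σu^2·u = 186, Σu^2 = 66, Σu·u = 66, Σu = 6, Σ1 = 6, Σu^2·w = 2654, Σu·w = 172, Σw = 105.)
Inverting the 3×3 Gram matrix, [c₂, c₁, c₀]ᵀ = [455/228, -3277/1140, -899/570]ᵀ.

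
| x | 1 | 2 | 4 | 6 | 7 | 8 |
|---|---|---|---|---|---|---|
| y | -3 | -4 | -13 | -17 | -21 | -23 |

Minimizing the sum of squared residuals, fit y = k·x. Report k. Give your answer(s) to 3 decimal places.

k = -2.918

Entries of AᵀA: Σx·x = 170.
Moment sums: Σx·y = -496.
Hence k = -496 / 170 ≈ -2.91765.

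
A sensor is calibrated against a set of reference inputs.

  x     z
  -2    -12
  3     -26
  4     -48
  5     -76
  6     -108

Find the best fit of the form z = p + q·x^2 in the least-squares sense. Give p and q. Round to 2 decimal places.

Entries of MᵀM: Σ1 = 5, Σx^2 = 90, Σx^2·x^2 = 2274.
And Σz = -270, Σx^2·z = -6838.
Normal equations: [[5, 90]; [90, 2274]]·[p, q]ᵀ = [-270, -6838]ᵀ.
det = 5·2274 − 90² = 3270.
p = ((-270)·2274 − 90·(-6838))/3270 = 48/109; q = (5·(-6838) − 90·(-270))/3270 = -989/327.

p = 0.44, q = -3.02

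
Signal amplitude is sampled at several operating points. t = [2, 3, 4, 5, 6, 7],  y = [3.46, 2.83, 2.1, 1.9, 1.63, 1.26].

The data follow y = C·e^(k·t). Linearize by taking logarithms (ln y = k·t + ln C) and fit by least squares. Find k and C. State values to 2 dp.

Taking logs, ln y = k·t + ln C, so regress ln y on t.
Σt = 27.0000, Σ(t)² = 139.0000, Σln y = 4.3850, Σt·ln y = 16.3296.
Normal system: [[139.0000, 27.0000]; [27.0000, 6]]·[k, ln C]ᵀ = [16.3296, 4.3850]ᵀ.
Δ = 139.0000·6 − (27.0000)² = 105.0000; k = (16.3296·6 − 27.0000·4.3850)/105.0000 = -0.19446, ln C = (139.0000·4.3850 − 27.0000·16.3296)/105.0000 = 1.60589, so C = exp(1.60589) = 4.98229.

k = -0.19, C = 4.98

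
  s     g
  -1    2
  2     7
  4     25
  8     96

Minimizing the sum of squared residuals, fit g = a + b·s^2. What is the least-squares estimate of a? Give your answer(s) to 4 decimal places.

a = 0.8955

Normal-equation sums: Σ1 = 4, Σs^2 = 85, Σs^2·s^2 = 4369.
Moment sums: Σg = 130, Σs^2·g = 6574.
So XᵀX·[a, b]ᵀ = Xᵀg: [[4, 85]; [85, 4369]]·[a, b]ᵀ = [130, 6574]ᵀ.
Determinant 4·4369 − 85² = 10251.
a = (130·4369 − 85·6574)/10251 = 60/67; b = (4·6574 − 85·130)/10251 = 1694/1139.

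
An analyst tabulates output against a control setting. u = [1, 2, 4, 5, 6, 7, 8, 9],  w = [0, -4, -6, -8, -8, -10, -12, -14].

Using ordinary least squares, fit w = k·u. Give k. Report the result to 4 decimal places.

k = -1.4928

The normal equations are: 276·k = -412.
k = (-412)/276 = -1.49275.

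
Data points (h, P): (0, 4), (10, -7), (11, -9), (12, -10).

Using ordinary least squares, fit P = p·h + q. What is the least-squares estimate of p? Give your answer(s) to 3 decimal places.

Setting ∂/∂p … = 0 gives: 365·p + 33·q = -289;  33·p + 4·q = -22.
det = 365·4 − 33² = 371.
p = ((-289)·4 − 33·(-22))/371 = -430/371; q = (365·(-22) − 33·(-289))/371 = 1507/371.

p = -1.159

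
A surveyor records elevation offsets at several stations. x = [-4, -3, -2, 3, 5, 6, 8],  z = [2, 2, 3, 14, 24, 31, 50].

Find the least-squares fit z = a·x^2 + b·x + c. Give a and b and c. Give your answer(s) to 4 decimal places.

a = 0.4647, b = 1.9569, c = 3.5443

The normal equations are: 6451·a + 781·b + 163·c = 5104;  781·a + 163·b + 13·c = 728;  163·a + 13·b + 7·c = 126.
Inverting the 3×3 Gram matrix, [a, b, c]ᵀ = [527/1134, 9986/5103, 36173/10206]ᵀ.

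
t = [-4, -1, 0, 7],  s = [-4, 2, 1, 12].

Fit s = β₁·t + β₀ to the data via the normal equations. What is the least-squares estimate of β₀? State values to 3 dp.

β₀ = 2.038

The normal equations are: 66·β₁ + 2·β₀ = 98;  2·β₁ + 4·β₀ = 11.
(Σt·t = 66, Σt = 2, Σ1 = 4, Σt·s = 98, Σs = 11.)
Eliminating β₀: 4·(row 1) − 2·(row 2) gives 260·β₁ = 4·98 − 2·11 = 370, so β₁ = 37/26.
Then β₀ = (11 − 2·(37/26))/4 = 53/26.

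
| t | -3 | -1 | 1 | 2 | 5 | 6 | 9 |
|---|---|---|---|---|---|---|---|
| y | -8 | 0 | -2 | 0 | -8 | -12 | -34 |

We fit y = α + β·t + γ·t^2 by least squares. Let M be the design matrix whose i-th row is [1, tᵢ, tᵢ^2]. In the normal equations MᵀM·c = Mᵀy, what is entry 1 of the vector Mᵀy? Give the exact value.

Entry 1 ↔ basis 1, so (Mᵀy)_{1} = Σᵢ yᵢ = (1)·(-8) + (1)·(0) + (1)·(-2) + (1)·(0) + (1)·(-8) + (1)·(-12) + (1)·(-34) = -64.

-64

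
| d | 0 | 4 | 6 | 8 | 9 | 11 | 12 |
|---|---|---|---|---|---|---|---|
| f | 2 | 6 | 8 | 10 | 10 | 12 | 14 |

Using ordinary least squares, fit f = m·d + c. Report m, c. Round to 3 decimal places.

m = 0.946, c = 2.104

From the data, Σd·d = 462, Σd = 50, Σ1 = 7.
For Aᵀf: Σd·f = 542, Σf = 62.
So AᵀA·[m, c]ᵀ = Aᵀf: [[462, 50]; [50, 7]]·[m, c]ᵀ = [542, 62]ᵀ.
Δ = 462·7 − 50² = 734.
m = (542·7 − 50·62)/734 = 347/367; c = (462·62 − 50·542)/734 = 772/367.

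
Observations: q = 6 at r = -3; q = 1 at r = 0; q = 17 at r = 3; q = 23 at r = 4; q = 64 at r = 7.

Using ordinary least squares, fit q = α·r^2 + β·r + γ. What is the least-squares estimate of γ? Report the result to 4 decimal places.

γ = 1.2902

The normal system MᵀM·[α, β, γ]ᵀ = Mᵀq is [[2819, 407, 83]; [407, 83, 11]; [83, 11, 5]]·[α, β, γ]ᵀ = [3711, 573, 111]ᵀ.
Inverting the 3×3 Gram matrix, [α, β, γ]ᵀ = [5011/4776, 7583/4776, 1027/796]ᵀ.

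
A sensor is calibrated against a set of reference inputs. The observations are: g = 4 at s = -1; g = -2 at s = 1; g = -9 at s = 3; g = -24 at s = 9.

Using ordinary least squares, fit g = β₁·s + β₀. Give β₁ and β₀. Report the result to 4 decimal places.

β₁ = -2.7857, β₀ = 0.6071

With design matrix M, MᵀM = [[92, 12]; [12, 4]] and Mᵀg = [-249, -31]ᵀ.
Eliminating β₀: 4·(row 1) − 12·(row 2) gives 224·β₁ = 4·(-249) − 12·(-31) = -624, so β₁ = -39/14.
Then β₀ = ((-31) − 12·(-39/14))/4 = 17/28.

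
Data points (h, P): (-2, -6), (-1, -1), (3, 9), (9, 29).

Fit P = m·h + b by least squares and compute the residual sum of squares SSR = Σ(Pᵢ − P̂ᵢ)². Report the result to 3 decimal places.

Entries of MᵀM: Σh·h = 95, Σh = 9, Σ1 = 4.
Moment sums: Σh·P = 301, ΣP = 31.
MᵀM·[m, b]ᵀ = MᵀP becomes [[95, 9]; [9, 4]]·[m, b]ᵀ = [301, 31]ᵀ.
Δ = 95·4 − 9² = 299.
m = (301·4 − 9·31)/299 = 925/299; b = (95·31 − 9·301)/299 = 236/299.
Residuals: -180/299, 30/23, -320/299, 110/299; SSR = 1000/299.

SSR = 3.344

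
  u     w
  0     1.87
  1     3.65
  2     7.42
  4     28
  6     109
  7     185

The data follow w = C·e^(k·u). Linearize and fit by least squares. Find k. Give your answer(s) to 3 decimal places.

Linearized form: ln w = k·u + ln C. From the 6 transformed points,
XᵀX = [[106.0000, 20.0000]; [20.0000, 6]], rhs = [83.3225, 17.1688]ᵀ  (here Σu = 20.0000, Σ(u)² = 106.0000, Σln w = 17.1688, Σu·ln w = 83.3225).
Slope k = (n·Σu·ln w − Σu·Σln w)/(n·Σ(u)² − (Σu)²) = (6·83.3225 − 20.0000·17.1688)/236.0000 = 0.66339; ln C = (Σln w − k·Σu)/n = 0.65016.

k = 0.663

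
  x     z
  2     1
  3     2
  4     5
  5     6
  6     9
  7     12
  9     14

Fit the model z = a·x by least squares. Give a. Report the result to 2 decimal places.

Setting ∂/∂a … = 0 gives: 220·a = 322.
Hence a = 322 / 220 ≈ 1.46364.

a = 1.46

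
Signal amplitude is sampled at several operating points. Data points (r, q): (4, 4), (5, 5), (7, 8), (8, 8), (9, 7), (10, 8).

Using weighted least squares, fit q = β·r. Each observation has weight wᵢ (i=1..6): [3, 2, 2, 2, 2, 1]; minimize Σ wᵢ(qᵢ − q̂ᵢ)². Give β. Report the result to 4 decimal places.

Setting ∂/∂β … = 0 gives: 586·β = 544.
Hence β = 544 / 586 ≈ 0.928328.

β = 0.9283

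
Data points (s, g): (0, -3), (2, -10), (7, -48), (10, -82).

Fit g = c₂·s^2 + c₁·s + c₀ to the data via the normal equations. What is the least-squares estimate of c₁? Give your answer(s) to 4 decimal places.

Sums needed: Σs^2·s^2 = 12417, Σs^2·s = 1351, Σs^2 = 153, Σs·s = 153, Σs = 19, Σ1 = 4.
Right-hand side: Σs^2·g = -10592, Σs·g = -1176, Σg = -143.
Normal equations: [[12417, 1351, 153]; [1351, 153, 19]; [153, 19, 4]]·[c₂, c₁, c₀]ᵀ = [-10592, -1176, -143]ᵀ.
Solving the 3×3 system (Gaussian elimination) gives c₂ = -453/890, c₁ = -2539/890, c₀ = -243/89.

c₁ = -2.8528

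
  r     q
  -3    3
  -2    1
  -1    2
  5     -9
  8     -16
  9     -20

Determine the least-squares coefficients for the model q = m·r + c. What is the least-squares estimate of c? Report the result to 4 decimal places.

Setting ∂/∂m … = 0 gives: 184·m + 16·c = -366;  16·m + 6·c = -39.
Eliminating c: 6·(row 1) − 16·(row 2) gives 848·m = 6·(-366) − 16·(-39) = -1572, so m = -393/212.
Then c = ((-39) − 16·(-393/212))/6 = -165/106.

c = -1.5566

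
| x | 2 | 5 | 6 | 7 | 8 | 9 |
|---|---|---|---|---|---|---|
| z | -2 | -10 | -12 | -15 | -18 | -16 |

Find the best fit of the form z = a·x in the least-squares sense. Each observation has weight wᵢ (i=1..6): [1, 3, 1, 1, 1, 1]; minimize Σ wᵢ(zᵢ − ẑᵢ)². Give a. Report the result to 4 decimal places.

Forming AᵀWA = [[309]] and AᵀWz = [-619]ᵀ gives AᵀWA·[a]ᵀ = AᵀWz.
Hence a = -619 / 309 ≈ -2.00324.

a = -2.0032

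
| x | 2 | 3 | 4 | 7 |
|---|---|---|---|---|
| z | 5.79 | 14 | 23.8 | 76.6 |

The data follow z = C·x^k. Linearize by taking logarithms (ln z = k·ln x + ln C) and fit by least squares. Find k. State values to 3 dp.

Taking logs, ln z = k·ln x + ln C, so regress ln z on ln x.
Σln x = 5.1240, Σ(ln x)² = 7.3958, Σln z = 11.9035, Σln x·ln z = 16.9532.
Normal system: [[7.3958, 5.1240]; [5.1240, 4]]·[k, ln C]ᵀ = [16.9532, 11.9035]ᵀ.
Slope k = (n·Σln x·ln z − Σln x·Σln z)/(n·Σ(ln x)² − (Σln x)²) = (4·16.9532 − 5.1240·11.9035)/3.3281 = 2.04915; ln C = (Σln z − k·Σln x)/n = 0.35092.

k = 2.049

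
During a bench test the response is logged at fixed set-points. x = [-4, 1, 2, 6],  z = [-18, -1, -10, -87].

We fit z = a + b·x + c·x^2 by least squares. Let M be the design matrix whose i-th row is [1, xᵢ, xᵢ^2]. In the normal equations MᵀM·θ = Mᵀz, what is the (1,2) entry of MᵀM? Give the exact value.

Row 1 ↔ basis 1, column 2 ↔ basis x, so (MᵀM)_{1,2} = Σᵢ x = (1)·(-4) + (1)·(1) + (1)·(2) + (1)·(6) = 5.

5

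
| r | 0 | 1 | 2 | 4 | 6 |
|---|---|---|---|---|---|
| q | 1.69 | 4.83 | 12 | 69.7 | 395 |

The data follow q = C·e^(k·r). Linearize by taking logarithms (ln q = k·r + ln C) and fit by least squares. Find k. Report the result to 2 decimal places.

Linearized form: ln q = k·r + ln C. From the 5 transformed points,
Over the data: Σr = 13.0000, Σ(r)² = 57.0000, Σln q = 14.8076, Σr·ln q = 59.3948.
Normal system: [[57.0000, 13.0000]; [13.0000, 5]]·[k, ln C]ᵀ = [59.3948, 14.8076]ᵀ.
Solving (det = 116.0000): k = 0.90065, ln C = 0.61982.

k = 0.90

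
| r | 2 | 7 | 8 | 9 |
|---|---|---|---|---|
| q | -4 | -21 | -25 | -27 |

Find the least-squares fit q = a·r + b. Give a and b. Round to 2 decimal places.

Setting ∂/∂a … = 0 gives: 198·a + 26·b = -598;  26·a + 4·b = -77.
det = 198·4 − 26² = 116.
a = ((-598)·4 − 26·(-77))/116 = -195/58; b = (198·(-77) − 26·(-598))/116 = 151/58.

a = -3.36, b = 2.60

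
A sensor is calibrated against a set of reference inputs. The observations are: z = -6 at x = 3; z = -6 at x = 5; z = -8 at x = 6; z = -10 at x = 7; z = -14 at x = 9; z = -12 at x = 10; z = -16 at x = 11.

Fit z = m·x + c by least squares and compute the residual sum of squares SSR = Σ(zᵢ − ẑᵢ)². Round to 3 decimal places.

Setting ∂/∂m … = 0 gives: 421·m + 51·c = -588;  51·m + 7·c = -72.
(Σx·x = 421, Σx = 51, Σ1 = 7, Σx·z = -588, Σz = -72.)
Eliminating c: 7·(row 1) − 51·(row 2) gives 346·m = 7·(-588) − 51·(-72) = -444, so m = -222/173.
Then c = ((-72) − 51·(-222/173))/7 = -162/173.
Residuals: -210/173, 234/173, 110/173, -14/173, -262/173, 306/173, -164/173; SSR = 1736/173.

SSR = 10.035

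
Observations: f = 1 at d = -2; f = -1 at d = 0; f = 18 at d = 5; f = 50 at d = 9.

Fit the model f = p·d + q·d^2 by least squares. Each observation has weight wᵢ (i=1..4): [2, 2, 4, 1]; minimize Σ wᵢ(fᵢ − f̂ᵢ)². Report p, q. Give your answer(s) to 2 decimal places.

p = 0.90, q = 0.52

Normal-equation sums: Σwᵢ·d·d = 189, Σwᵢ·d·d^2 = 1213, Σwᵢ·d^2·d^2 = 9093.
Moment sums: Σwᵢ·d·f = 806, Σwᵢ·d^2·f = 5858.
Normal equations: [[189, 1213]; [1213, 9093]]·[p, q]ᵀ = [806, 5858]ᵀ.
Determinant 189·9093 − 1213² = 247208.
p = (806·9093 − 1213·5858)/247208 = 55801/61802; q = (189·5858 − 1213·806)/247208 = 32371/61802.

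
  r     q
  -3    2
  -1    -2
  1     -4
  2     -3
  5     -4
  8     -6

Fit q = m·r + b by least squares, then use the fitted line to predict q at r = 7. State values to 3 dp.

q̂ = -5.833

Normal-equation sums: Σr·r = 104, Σr = 12, Σ1 = 6.
For Aᵀq: Σr·q = -82, Σq = -17.
Normal equations: [[104, 12]; [12, 6]]·[m, b]ᵀ = [-82, -17]ᵀ.
det = 104·6 − 12² = 480.
m = ((-82)·6 − 12·(-17))/480 = -3/5; b = (104·(-17) − 12·(-82))/480 = -49/30.
At r = 7: q̂ = (-3/5)·(7) + (-49/30)·(1) = -35/6.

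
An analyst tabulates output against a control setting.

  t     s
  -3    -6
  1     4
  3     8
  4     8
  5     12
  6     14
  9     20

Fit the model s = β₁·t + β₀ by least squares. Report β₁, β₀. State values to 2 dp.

The normal system AᵀA·[β₁, β₀]ᵀ = Aᵀs is [[177, 25]; [25, 7]]·[β₁, β₀]ᵀ = [402, 60]ᵀ.
Eliminating β₀: 7·(row 1) − 25·(row 2) gives 614·β₁ = 7·402 − 25·60 = 1314, so β₁ = 657/307.
Then β₀ = (60 − 25·(657/307))/7 = 285/307.

β₁ = 2.14, β₀ = 0.93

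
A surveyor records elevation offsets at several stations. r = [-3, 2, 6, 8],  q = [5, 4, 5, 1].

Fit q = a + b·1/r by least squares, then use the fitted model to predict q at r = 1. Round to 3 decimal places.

With design matrix M, MᵀM = [[4, 11/24]; [11/24, 233/576]] and Mᵀq = [15, 31/24]ᵀ.
Δ = 4·(233/576) − (11/24)² = 811/576.
a = (15·(233/576) − (11/24)·(31/24))/(811/576) = 3154/811; b = (4·(31/24) − (11/24)·15)/(811/576) = -984/811.
At r = 1: q̂ = (3154/811)·(1) + (-984/811)·(1) = 2170/811.

q̂ = 2.676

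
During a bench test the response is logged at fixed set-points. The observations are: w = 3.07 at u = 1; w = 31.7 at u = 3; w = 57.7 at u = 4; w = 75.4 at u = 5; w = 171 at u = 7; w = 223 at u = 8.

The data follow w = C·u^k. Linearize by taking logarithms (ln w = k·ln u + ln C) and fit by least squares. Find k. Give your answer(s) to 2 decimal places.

k = 2.05

Linearized form: ln w = k·ln u + ln C. From the 6 transformed points,
XᵀX = [[13.8297, 8.1197]; [8.1197, 6]], rhs = [37.6253, 23.5049]ᵀ  (here Σln u = 8.1197, Σ(ln u)² = 13.8297, Σln w = 23.5049, Σln u·ln w = 37.6253).
Δ = 13.8297·6 − (8.1197)² = 17.0487; k = (37.6253·6 − 8.1197·23.5049)/17.0487 = 2.04704, ln C = (13.8297·23.5049 − 8.1197·37.6253)/17.0487 = 1.14726.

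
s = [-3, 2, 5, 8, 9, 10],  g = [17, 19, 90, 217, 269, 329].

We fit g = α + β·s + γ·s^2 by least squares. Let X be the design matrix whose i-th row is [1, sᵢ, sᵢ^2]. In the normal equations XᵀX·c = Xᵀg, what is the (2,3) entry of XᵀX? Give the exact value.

2347

Row 2 ↔ basis s, column 3 ↔ basis s^2, so (XᵀX)_{2,3} = Σᵢ (s)·(s^2) = (-3)·(9) + (2)·(4) + (5)·(25) + (8)·(64) + (9)·(81) + (10)·(100) = 2347.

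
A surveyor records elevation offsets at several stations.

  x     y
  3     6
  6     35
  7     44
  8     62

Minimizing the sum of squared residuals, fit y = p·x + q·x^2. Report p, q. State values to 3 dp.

The normal equations are: 158·p + 1098·q = 1032;  1098·p + 7874·q = 7438.
(Σx·x = 158, Σx·x^2 = 1098, Σx^2·x^2 = 7874, Σx·y = 1032, Σx^2·y = 7438.)
Eliminating q: 7874·(row 1) − 1098·(row 2) gives 38488·p = 7874·1032 − 1098·7438 = -40956, so p = -10239/9622.
Then q = (7438 − 1098·(-10239/9622))/7874 = 10517/9622.

p = -1.064, q = 1.093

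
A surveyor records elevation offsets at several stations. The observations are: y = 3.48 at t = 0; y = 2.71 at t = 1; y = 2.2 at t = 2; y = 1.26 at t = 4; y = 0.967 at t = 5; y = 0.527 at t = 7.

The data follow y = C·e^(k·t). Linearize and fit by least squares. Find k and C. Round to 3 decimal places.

Taking logs, ln y = k·t + ln C, so regress ln y on t.
Sums: Σt = 19.0000, Σ(t)² = 95.0000, Σln y = 2.5894, Σt·ln y = -1.1534.
Normal system: [[95.0000, 19.0000]; [19.0000, 6]]·[k, ln C]ᵀ = [-1.1534, 2.5894]ᵀ.
Δ = 95.0000·6 − (19.0000)² = 209.0000; k = (-1.1534·6 − 19.0000·2.5894)/209.0000 = -0.26851, ln C = (95.0000·2.5894 − 19.0000·-1.1534)/209.0000 = 1.28187, so C = exp(1.28187) = 3.60336.

k = -0.269, C = 3.603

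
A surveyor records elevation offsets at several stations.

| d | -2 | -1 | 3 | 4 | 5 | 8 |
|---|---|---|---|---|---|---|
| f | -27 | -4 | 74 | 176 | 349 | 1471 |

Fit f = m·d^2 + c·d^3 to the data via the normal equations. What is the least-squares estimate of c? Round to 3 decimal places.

From the data, Σd^2·d^2 = 5075, Σd^2·d^3 = 37127, Σd^3·d^3 = 282659.
And Σd^2·f = 106239, Σd^3·f = 810259.
Eliminating c: 282659·(row 1) − 37127·(row 2) gives 56080296·m = 282659·106239 − 37127·810259 = -53076392, so m = -6634549/7010037.
Then c = (810259 − 37127·(-6634549/7010037))/282659 = 20966134/7010037.

c = 2.991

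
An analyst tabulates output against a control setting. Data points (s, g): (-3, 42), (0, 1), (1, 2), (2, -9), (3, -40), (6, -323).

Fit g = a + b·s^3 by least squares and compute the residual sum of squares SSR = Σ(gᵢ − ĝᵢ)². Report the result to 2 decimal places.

Sums needed: Σ1 = 6, Σs^3 = 225, Σs^3·s^3 = 48179.
Right-hand side: Σg = -327, Σs^3·g = -72052.
XᵀX·[a, b]ᵀ = Xᵀg becomes [[6, 225]; [225, 48179]]·[a, b]ᵀ = [-327, -72052]ᵀ.
Eliminating b: 48179·(row 1) − 225·(row 2) gives 238449·a = 48179·(-327) − 225·(-72052) = 457167, so a = 152389/79483.
Then b = ((-72052) − 225·(152389/79483))/48179 = -119579/79483.
Residuals: -42736/79483, -72906/79483, 126156/79483, 88896/79483, -103076/79483, 3666/79483; SSR = 523352/79483.

SSR = 6.58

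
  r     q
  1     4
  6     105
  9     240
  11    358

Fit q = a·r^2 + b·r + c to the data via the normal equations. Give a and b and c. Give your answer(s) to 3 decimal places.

a = 3.024, b = -0.836, c = 1.707

Compute the Gram sums: Σr^2·r^2 = 22499, Σr^2·r = 2277, Σr^2 = 239, Σr·r = 239, Σr = 27, Σ1 = 4.
Moment sums: Σr^2·q = 66542, Σr·q = 6732, Σq = 707.
Normal equations: [[22499, 2277, 239]; [2277, 239, 27]; [239, 27, 4]]·[a, b, c]ᵀ = [66542, 6732, 707]ᵀ.
Solving the 3×3 system (Gaussian elimination) gives a = 7817/2585, b = -432/517, c = 4413/2585.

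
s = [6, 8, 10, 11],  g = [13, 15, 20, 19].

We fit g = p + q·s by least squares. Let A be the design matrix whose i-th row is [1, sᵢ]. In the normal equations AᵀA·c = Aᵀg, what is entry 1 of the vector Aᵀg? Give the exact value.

67

Entry 1 ↔ basis 1, so (Aᵀg)_{1} = Σᵢ gᵢ = (1)·(13) + (1)·(15) + (1)·(20) + (1)·(19) = 67.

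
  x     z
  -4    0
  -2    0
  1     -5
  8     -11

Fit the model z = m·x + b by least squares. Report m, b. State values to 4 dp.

From the data, Σx·x = 85, Σx = 3, Σ1 = 4.
For Aᵀz: Σx·z = -93, Σz = -16.
Eliminating b: 4·(row 1) − 3·(row 2) gives 331·m = 4·(-93) − 3·(-16) = -324, so m = -324/331.
Then b = ((-16) − 3·(-324/331))/4 = -1081/331.

m = -0.9789, b = -3.2659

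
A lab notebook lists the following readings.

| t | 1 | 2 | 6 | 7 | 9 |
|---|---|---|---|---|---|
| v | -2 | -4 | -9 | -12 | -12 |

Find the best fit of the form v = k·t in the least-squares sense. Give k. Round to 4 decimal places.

The normal equations are: 171·k = -256.
(Σt·t = 171, Σt·v = -256.)
k = (-256)/171 = -1.49708.

k = -1.4971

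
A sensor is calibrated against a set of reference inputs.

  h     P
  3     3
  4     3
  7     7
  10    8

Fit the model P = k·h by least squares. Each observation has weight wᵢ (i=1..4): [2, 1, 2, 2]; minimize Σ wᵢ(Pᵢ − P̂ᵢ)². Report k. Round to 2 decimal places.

Normal-equation sums: Σwᵢ·h·h = 332.
Right-hand side: Σwᵢ·h·P = 288.
k = 288/332 = 0.86747.

k = 0.87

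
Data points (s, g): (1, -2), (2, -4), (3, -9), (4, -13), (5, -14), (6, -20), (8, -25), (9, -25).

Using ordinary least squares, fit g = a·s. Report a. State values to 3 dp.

Setting ∂/∂a … = 0 gives: 236·a = -704.
(Σs·s = 236, Σs·g = -704.)
Hence a = -704 / 236 ≈ -2.98305.

a = -2.983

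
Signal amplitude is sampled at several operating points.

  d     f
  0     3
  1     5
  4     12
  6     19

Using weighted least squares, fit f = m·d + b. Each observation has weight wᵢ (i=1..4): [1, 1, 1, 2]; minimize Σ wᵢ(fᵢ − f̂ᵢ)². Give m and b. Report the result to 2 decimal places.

m = 2.69, b = 2.47

Sums needed: Σwᵢ·d·d = 89, Σwᵢ·d = 17, Σwᵢ·1 = 5.
And Σwᵢ·d·f = 281, Σwᵢ·f = 58.
MᵀWM·[m, b]ᵀ = MᵀWf becomes [[89, 17]; [17, 5]]·[m, b]ᵀ = [281, 58]ᵀ.
Eliminating b: 5·(row 1) − 17·(row 2) gives 156·m = 5·281 − 17·58 = 419, so m = 419/156.
Then b = (58 − 17·(419/156))/5 = 385/156.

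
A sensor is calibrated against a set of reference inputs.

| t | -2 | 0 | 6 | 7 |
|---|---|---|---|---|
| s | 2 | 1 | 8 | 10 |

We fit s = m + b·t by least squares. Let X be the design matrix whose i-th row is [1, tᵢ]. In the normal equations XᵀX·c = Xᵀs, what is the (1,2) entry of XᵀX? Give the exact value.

Row 1 ↔ basis 1, column 2 ↔ basis t, so (XᵀX)_{1,2} = Σᵢ t = (1)·(-2) + (1)·(0) + (1)·(6) + (1)·(7) = 11.

11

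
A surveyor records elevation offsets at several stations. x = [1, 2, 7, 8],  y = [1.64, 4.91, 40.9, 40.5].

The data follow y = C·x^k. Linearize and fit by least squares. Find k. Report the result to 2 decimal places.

k = 1.59

With ln yᵢ as the transformed response and ln xᵢ as the regressor:
XᵀX = [[8.5911, 4.7185]; [4.7185, 4]], rhs = [16.0212, 9.4984]ᵀ  (here Σln x = 4.7185, Σ(ln x)² = 8.5911, Σln y = 9.4984, Σln x·ln y = 16.0212).
Slope k = (n·Σln x·ln y − Σln x·Σln y)/(n·Σ(ln x)² − (Σln x)²) = (4·16.0212 − 4.7185·9.4984)/12.1002 = 1.59225; ln C = (Σln y − k·Σln x)/n = 0.49635.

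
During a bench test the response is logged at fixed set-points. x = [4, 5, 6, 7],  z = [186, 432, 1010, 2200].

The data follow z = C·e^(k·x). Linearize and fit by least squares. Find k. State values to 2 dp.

k = 0.83

With ln zᵢ as the transformed response and xᵢ as the regressor:
Σx = 22.0000, Σ(x)² = 126.0000, Σln z = 25.9081, Σx·ln z = 146.6248.
Equations: 126.0000·k + 22.0000·ln C = 146.6248;  22.0000·k + 4·ln C = 25.9081.
Δ = 126.0000·4 − (22.0000)² = 20.0000; k = (146.6248·4 − 22.0000·25.9081)/20.0000 = 0.82607, ln C = (126.0000·25.9081 − 22.0000·146.6248)/20.0000 = 1.93365.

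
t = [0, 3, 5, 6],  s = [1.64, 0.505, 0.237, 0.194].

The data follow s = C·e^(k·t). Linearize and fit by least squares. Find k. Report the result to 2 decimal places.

With ln sᵢ as the transformed response and tᵢ as the regressor:
Σt = 14.0000, Σ(t)² = 70.0000, Σln s = -3.2681, Σt·ln s = -19.0874.
Equations: 70.0000·k + 14.0000·ln C = -19.0874;  14.0000·k + 4·ln C = -3.2681.
Δ = 70.0000·4 − (14.0000)² = 84.0000; k = (-19.0874·4 − 14.0000·-3.2681)/84.0000 = -0.36424, ln C = (70.0000·-3.2681 − 14.0000·-19.0874)/84.0000 = 0.45783.

k = -0.36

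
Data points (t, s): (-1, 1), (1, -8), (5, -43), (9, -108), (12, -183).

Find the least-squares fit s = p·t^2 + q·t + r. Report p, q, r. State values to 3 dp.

Normal-equation sums: Σt^2·t^2 = 27924, Σt^2·t = 2582, Σt^2 = 252, Σt·t = 252, Σt = 26, Σ1 = 5.
For Aᵀs: Σt^2·s = -36182, Σt·s = -3392, Σs = -341.
Solving the 3×3 system (Gaussian elimination) gives p = -200275/201379, q = -610639/201379, r = -464865/201379.

p = -0.995, q = -3.032, r = -2.308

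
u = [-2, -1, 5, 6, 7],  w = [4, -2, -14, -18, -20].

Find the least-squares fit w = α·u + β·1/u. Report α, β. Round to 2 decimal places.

The normal system MᵀM·[α, β]ᵀ = Mᵀw is [[115, 5]; [5, 29507/22050]]·[α, β]ᵀ = [-324, -303/35]ᵀ.
Eliminating β: (29507/22050)·(row 1) − 5·(row 2) gives (568411/4410)·α = (29507/22050)·(-324) − 5·(-303/35) = -478101/1225, so α = -8605818/2842055.
Then β = ((-303/35) − 5·(-8605818/2842055))/(29507/22050) = 2753730/568411.

α = -3.03, β = 4.84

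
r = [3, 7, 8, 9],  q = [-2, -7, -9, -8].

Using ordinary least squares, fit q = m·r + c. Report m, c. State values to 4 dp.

Normal-equation sums: Σr·r = 203, Σr = 27, Σ1 = 4.
And Σr·q = -199, Σq = -26.
So AᵀA·[m, c]ᵀ = Aᵀq: [[203, 27]; [27, 4]]·[m, c]ᵀ = [-199, -26]ᵀ.
Eliminating c: 4·(row 1) − 27·(row 2) gives 83·m = 4·(-199) − 27·(-26) = -94, so m = -94/83.
Then c = ((-26) − 27·(-94/83))/4 = 95/83.

m = -1.1325, c = 1.1446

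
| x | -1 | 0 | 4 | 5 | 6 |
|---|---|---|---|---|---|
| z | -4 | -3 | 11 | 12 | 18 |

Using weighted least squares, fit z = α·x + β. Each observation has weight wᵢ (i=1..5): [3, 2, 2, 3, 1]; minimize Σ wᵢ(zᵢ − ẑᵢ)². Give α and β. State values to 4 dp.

α = 2.9677, β = -1.7419

Sums needed: Σwᵢ·x·x = 146, Σwᵢ·x = 26, Σwᵢ·1 = 11.
Moment sums: Σwᵢ·x·z = 388, Σwᵢ·z = 58.
So MᵀWM·[α, β]ᵀ = MᵀWz: [[146, 26]; [26, 11]]·[α, β]ᵀ = [388, 58]ᵀ.
det = 146·11 − 26² = 930.
α = (388·11 − 26·58)/930 = 92/31; β = (146·58 − 26·388)/930 = -54/31.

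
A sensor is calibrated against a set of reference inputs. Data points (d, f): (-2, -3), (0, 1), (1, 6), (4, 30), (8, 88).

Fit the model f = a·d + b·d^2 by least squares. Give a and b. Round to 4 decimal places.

From the data, Σd·d = 85, Σd·d^2 = 569, Σd^2·d^2 = 4369.
And Σd·f = 836, Σd^2·f = 6106.
Determinant 85·4369 − 569² = 47604.
a = (836·4369 − 569·6106)/47604 = 29695/7934; b = (85·6106 − 569·836)/47604 = 7221/7934.

a = 3.7428, b = 0.9101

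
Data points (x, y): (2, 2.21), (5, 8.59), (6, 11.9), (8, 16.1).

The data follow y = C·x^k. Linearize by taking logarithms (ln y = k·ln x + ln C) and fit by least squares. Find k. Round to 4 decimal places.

k = 1.4606

Linearized form: ln y = k·ln x + ln C. From the 4 transformed points,
Σln x = 6.1738, Σ(ln x)² = 10.6052, Σln y = 8.1989, Σln x·ln y = 14.2267.
Normal system: [[10.6052, 6.1738]; [6.1738, 4]]·[k, ln C]ᵀ = [14.2267, 8.1989]ᵀ.
Δ = 10.6052·4 − (6.1738)² = 4.3053; k = (14.2267·4 − 6.1738·8.1989)/4.3053 = 1.46057, ln C = (10.6052·8.1989 − 6.1738·14.2267)/4.3053 = -0.20457.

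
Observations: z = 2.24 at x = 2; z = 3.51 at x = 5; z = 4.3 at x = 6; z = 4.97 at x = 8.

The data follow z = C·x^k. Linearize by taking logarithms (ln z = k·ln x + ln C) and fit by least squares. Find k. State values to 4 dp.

k = 0.5749

Let Y = ln z. Fitting Y = k·ln x + ln C by least squares:
Σln x = 6.1738, Σ(ln x)² = 10.6052, Σln z = 5.1241, Σln x·ln z = 8.5275.
Normal system: [[10.6052, 6.1738]; [6.1738, 4]]·[k, ln C]ᵀ = [8.5275, 5.1241]ᵀ.
Slope k = (n·Σln x·ln z − Σln x·Σln z)/(n·Σ(ln x)² − (Σln x)²) = (4·8.5275 − 6.1738·5.1241)/4.3053 = 0.57486; ln C = (Σln z − k·Σln x)/n = 0.39376.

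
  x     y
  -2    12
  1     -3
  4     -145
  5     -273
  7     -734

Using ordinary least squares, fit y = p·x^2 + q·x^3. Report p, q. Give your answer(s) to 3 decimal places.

Normal-equation sums: Σx^2·x^2 = 3299, Σx^2·x^3 = 20925, Σx^3·x^3 = 137435.
Right-hand side: Σx^2·y = -45066, Σx^3·y = -295266.
Normal equations: [[3299, 20925]; [20925, 137435]]·[p, q]ᵀ = [-45066, -295266]ᵀ.
Eliminating q: 137435·(row 1) − 20925·(row 2) gives 15542440·p = 137435·(-45066) − 20925·(-295266) = -15204660, so p = -760233/777122.
Then q = ((-295266) − 20925·(-760233/777122))/137435 = -7769121/3885610.

p = -0.978, q = -1.999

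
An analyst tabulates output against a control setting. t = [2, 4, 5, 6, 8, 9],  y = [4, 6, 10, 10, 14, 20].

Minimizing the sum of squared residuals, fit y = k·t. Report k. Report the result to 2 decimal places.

k = 1.92

From the data, Σt·t = 226.
Right-hand side: Σt·y = 434.
So XᵀX·[k]ᵀ = Xᵀy: [[226]]·[k]ᵀ = [434]ᵀ.
Hence k = 434 / 226 ≈ 1.92035.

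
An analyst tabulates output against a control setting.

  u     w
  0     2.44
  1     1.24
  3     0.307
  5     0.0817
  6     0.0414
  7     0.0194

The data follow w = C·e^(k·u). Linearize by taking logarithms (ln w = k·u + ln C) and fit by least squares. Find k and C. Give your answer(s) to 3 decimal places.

k = -0.686, C = 2.451

With ln wᵢ as the transformed response and uᵢ as the regressor:
AᵀA = [[120.0000, 22.0000]; [22.0000, 6]], rhs = [-62.5553, -9.7055]ᵀ  (here Σu = 22.0000, Σ(u)² = 120.0000, Σln w = -9.7055, Σu·ln w = -62.5553).
Solving (det = 236.0000): k = -0.68564, ln C = 0.89645, so C = exp(0.89645) = 2.45089.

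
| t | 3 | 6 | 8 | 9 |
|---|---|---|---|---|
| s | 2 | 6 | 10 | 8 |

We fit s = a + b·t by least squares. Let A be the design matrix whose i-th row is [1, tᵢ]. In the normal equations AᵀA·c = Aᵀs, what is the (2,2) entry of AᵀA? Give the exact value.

Row 2 ↔ basis t, column 2 ↔ basis t, so (AᵀA)_{2,2} = Σᵢ (t)·(t) = (3)·(3) + (6)·(6) + (8)·(8) + (9)·(9) = 190.

190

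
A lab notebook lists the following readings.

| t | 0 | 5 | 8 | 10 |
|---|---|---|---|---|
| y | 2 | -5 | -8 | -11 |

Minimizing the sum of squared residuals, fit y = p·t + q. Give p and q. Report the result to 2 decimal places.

p = -1.28, q = 1.85

The normal equations are: 189·p + 23·q = -199;  23·p + 4·q = -22.
(Σt·t = 189, Σt = 23, Σ1 = 4, Σt·y = -199, Σy = -22.)
Δ = 189·4 − 23² = 227.
p = ((-199)·4 − 23·(-22))/227 = -290/227; q = (189·(-22) − 23·(-199))/227 = 419/227.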